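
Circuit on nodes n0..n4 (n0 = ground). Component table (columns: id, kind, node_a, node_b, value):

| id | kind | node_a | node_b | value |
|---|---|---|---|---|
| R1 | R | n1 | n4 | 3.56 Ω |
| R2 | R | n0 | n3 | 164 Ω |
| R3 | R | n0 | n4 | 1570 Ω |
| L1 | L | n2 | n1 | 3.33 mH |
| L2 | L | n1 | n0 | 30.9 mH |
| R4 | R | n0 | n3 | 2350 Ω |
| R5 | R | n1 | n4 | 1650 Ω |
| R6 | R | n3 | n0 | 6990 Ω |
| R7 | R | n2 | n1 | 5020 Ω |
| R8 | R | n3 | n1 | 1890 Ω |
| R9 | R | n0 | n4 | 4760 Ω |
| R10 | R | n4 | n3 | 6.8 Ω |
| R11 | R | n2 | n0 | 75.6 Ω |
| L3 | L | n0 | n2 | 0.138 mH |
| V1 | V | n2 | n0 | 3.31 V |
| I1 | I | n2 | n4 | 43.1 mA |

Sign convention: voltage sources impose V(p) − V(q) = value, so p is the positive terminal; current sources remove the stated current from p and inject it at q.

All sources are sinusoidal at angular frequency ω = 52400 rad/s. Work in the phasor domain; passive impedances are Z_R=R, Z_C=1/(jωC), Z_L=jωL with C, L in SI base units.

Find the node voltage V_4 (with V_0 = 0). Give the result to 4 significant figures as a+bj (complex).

4.664+1.404j V

Apply KCL at each of the 4 non-ground nodes and solve the resulting linear system.
Node n1: branches {R1, L1, L2, R5, R7, R8} → V_1 = 4.631+1.439j
Node n2: branches {L1, R7, R11, L3, V1, I1} → V_2 = 3.310+0.000j
Node n3: branches {R2, R4, R6, R8, R10} → V_3 = 4.463+1.343j
Node n4: branches {R1, R3, R5, R9, R10, I1} → V_4 = 4.664+1.404j
Source currents: i(V1)=-0.07837+0.4505j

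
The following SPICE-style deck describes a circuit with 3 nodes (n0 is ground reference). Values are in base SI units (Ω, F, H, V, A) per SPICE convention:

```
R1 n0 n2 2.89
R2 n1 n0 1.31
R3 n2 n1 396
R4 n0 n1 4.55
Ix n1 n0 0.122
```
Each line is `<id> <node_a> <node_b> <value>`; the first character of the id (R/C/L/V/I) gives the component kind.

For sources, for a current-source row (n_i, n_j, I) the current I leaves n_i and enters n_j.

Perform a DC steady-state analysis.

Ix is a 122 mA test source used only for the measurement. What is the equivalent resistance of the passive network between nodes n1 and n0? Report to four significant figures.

R_eq = 1.015 Ω

Apply KCL at each of the 2 non-ground nodes and solve the resulting linear system.
Node n1: branches {R2, R3, R4, Ix} → V_1 = -0.1238
Node n2: branches {R1, R3} → V_2 = -0.0008968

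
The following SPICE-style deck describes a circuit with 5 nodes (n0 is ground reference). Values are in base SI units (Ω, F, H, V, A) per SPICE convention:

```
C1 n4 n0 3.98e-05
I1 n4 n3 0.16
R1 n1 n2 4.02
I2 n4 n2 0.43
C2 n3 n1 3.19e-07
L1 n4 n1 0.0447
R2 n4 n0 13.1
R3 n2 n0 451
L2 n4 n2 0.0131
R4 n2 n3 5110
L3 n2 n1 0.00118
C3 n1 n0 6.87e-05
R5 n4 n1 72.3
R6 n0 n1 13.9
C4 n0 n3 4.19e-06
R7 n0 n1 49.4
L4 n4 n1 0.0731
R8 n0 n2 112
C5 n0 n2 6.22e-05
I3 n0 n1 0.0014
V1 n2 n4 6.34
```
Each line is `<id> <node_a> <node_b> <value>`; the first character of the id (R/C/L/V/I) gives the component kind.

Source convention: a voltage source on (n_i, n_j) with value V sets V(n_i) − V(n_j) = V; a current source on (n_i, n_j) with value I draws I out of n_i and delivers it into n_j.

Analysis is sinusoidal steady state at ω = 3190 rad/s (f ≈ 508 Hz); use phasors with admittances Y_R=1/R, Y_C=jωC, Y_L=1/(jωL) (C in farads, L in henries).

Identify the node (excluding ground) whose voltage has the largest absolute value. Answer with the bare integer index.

MNA unknowns: 4 node voltages V₁..V_4 plus 1 source current (V1)
C1: Y=0.000+0.1270j on G[4,0]
I1: z[4]−=0.16, z[3]+=0.16
R1: Y=0.2488+0.000j on G[1,2]
I2: z[4]−=0.43, z[2]+=0.43
C2: Y=0.000+0.001018j on G[3,1]
L1: Y=0.000-0.007013j on G[4,1]
R2: Y=0.07634+0.000j on G[4,0]
R3: Y=0.002217+0.000j on G[2,0]
L2: Y=0.000-0.02393j on G[4,2]
R4: Y=0.0001957+0.000j on G[2,3]
L3: Y=0.000-0.2657j on G[2,1]
C3: Y=0.000+0.2192j on G[1,0]
R5: Y=0.01383+0.000j on G[4,1]
R6: Y=0.07194+0.000j on G[0,1]
C4: Y=0.000+0.01337j on G[0,3]
R7: Y=0.02024+0.000j on G[0,1]
L4: Y=0.000-0.004288j on G[4,1]
R8: Y=0.008929+0.000j on G[0,2]
C5: Y=0.000+0.1984j on G[0,2]
I3: z[0]−=0.0014, z[1]+=0.0014
V1: row V2−V4=6.34, i_V1 at 2,4
solve → V1=1.351-0.6924j, V2=1.678+0.2682j, V3=0.2515-11.19j, V4=-4.662+0.2682j
aux → i_V1=0.1277-0.3385j

3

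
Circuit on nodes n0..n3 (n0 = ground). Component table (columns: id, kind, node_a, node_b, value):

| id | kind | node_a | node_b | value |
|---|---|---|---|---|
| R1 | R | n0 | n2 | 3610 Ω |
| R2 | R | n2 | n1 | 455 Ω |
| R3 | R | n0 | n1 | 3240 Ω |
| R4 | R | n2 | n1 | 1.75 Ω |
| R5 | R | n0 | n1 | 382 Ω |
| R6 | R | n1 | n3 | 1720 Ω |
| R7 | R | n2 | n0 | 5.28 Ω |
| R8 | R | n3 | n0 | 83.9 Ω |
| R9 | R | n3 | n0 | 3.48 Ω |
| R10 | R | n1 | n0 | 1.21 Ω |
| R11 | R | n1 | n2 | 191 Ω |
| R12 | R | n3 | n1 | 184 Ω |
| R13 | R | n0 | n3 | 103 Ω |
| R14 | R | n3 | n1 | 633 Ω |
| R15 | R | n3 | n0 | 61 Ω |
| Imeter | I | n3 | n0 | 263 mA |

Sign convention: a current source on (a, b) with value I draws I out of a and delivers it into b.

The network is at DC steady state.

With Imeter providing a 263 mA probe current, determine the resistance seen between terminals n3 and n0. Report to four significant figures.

Apply KCL at each of the 3 non-ground nodes and solve the resulting linear system.
Node n1: branches {R2, R3, R4, R5, R6, R10, R11, R12, R14} → V_1 = -0.006124
Node n2: branches {R1, R2, R4, R7, R11} → V_2 = -0.004613
Node n3: branches {R6, R8, R9, R12, R13, R14, R15, Imeter} → V_3 = -0.7900

R_eq = 3.004 Ω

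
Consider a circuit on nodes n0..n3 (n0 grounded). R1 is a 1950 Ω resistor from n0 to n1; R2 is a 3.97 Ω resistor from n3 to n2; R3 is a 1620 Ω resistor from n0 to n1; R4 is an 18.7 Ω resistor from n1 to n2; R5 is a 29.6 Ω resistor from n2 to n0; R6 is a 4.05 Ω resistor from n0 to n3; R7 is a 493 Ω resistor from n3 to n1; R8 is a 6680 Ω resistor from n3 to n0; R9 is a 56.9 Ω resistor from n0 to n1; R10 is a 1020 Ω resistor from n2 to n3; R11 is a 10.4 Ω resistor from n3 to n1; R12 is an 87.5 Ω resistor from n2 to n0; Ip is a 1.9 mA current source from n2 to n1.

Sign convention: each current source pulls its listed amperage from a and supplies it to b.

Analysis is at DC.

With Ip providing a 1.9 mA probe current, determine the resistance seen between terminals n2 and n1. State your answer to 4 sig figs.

MNA unknowns: 3 node voltages V₁..V_3
R1: Y=0.0005128 on G[0,1]
R2: Y=0.2519 on G[3,2]
R3: Y=0.0006173 on G[0,1]
R4: Y=0.05348 on G[1,2]
R5: Y=0.03378 on G[2,0]
R6: Y=0.2469 on G[0,3]
R7: Y=0.002028 on G[3,1]
R8: Y=0.0001497 on G[3,0]
R9: Y=0.01757 on G[0,1]
R10: Y=0.0009804 on G[2,3]
R11: Y=0.09615 on G[3,1]
R12: Y=0.01143 on G[2,0]
Ip: z[2]−=0.0019, z[1]+=0.0019
solve → V1=0.009903, V2=-0.003921, V3=-3.217e-05

R_eq = 7.276 Ω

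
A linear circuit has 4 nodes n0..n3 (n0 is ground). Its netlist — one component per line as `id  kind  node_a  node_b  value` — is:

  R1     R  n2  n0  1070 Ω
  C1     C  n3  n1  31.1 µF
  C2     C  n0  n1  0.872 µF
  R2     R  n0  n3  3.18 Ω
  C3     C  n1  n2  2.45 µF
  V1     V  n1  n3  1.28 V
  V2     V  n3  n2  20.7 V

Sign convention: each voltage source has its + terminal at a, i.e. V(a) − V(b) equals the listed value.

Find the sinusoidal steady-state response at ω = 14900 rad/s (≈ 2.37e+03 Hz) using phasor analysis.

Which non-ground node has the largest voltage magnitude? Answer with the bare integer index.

Element admittances at ω=14900 rad/s:
  Y(R1) = 0.0009346+0.000j S between n2,n0
  Y(C1) = 0.000+0.4634j S between n3,n1
  Y(C2) = 0.000+0.01299j S between n0,n1
  Y(R2) = 0.3145+0.000j S between n0,n3
  Y(C3) = 0.000+0.03650j S between n1,n2
  V1: constraint V(n1)−V(n3) = 1.28
  V2: constraint V(n3)−V(n2) = 20.7
Assemble and solve the 5×5 MNA system:
  V(n1)=1.339-0.05516j  V(n2)=-20.64-0.05516j  V(n3)=0.05906-0.05516j
  i(V1)=-0.0007167-1.413j  i(V2)=-0.01929-0.8024j

2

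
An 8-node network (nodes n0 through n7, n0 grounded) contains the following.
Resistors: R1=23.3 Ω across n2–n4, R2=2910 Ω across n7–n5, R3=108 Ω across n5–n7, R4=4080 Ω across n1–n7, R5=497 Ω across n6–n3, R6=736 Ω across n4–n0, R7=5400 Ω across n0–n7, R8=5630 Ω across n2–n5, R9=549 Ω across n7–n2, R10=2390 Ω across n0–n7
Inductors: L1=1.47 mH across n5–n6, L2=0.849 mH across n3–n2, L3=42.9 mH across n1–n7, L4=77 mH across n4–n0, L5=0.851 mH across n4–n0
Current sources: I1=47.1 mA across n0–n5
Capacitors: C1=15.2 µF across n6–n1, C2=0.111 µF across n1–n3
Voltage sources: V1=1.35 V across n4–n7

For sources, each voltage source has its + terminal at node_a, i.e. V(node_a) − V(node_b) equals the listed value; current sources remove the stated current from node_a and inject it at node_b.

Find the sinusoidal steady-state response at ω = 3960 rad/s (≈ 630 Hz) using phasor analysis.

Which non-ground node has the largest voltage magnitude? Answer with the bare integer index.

1

Apply KCL at each of the 7 non-ground nodes and solve the resulting linear system.
Node n1: branches {R4, L3, C1, C2} → V_1 = 2.236+1.956j
Node n2: branches {R1, L2, R8, R9} → V_2 = 0.02278+0.2560j
Node n3: branches {R5, L2, C2} → V_3 = 0.009265+0.2663j
Node n4: branches {R1, R6, L4, L5, V1} → V_4 = 0.001045+0.1597j
Node n5: branches {R2, L1, R3, I1, R8} → V_5 = 2.006+1.863j
Node n6: branches {L1, R5, C1} → V_6 = 1.909+1.778j
Node n7: branches {R2, R3, R4, L3, R7, R9, R10, V1} → V_7 = -1.349+0.1597j
Source currents: i(V1)=-0.04698+0.004227j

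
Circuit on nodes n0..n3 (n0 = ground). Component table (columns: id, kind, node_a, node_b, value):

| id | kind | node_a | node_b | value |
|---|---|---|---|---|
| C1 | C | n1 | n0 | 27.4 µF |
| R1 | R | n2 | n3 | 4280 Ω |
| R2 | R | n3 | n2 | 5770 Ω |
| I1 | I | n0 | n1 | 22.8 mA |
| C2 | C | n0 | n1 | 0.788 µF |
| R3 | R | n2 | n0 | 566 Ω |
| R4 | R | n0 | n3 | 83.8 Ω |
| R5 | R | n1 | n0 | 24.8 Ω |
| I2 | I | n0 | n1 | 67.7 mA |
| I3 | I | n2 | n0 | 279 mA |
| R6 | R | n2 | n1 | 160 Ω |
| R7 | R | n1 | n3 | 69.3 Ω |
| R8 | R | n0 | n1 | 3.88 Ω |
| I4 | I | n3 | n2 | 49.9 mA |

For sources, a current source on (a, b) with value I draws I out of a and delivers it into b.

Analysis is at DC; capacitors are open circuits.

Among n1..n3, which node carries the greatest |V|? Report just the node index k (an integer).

2

Element admittances at DC:
  Y(C1) = 0.000 S between n1,n0
  Y(R1) = 0.0002336 S between n2,n3
  Y(R2) = 0.0001733 S between n3,n2
  I1: injects 0.0228 A into n1 (from n0)
  Y(C2) = 0.000 S between n0,n1
  Y(R3) = 0.001767 S between n2,n0
  Y(R4) = 0.01193 S between n0,n3
  Y(R5) = 0.04032 S between n1,n0
  I2: injects 0.0677 A into n1 (from n0)
  I3: injects 0.279 A into n0 (from n2)
  Y(R6) = 0.006250 S between n2,n1
  Y(R7) = 0.01443 S between n1,n3
  Y(R8) = 0.2577 S between n0,n1
  I4: injects 0.0499 A into n2 (from n3)
Assemble and solve the 3×3 MNA system:
  V(n1)=-0.3695  V(n2)=-27.59  V(n3)=-2.483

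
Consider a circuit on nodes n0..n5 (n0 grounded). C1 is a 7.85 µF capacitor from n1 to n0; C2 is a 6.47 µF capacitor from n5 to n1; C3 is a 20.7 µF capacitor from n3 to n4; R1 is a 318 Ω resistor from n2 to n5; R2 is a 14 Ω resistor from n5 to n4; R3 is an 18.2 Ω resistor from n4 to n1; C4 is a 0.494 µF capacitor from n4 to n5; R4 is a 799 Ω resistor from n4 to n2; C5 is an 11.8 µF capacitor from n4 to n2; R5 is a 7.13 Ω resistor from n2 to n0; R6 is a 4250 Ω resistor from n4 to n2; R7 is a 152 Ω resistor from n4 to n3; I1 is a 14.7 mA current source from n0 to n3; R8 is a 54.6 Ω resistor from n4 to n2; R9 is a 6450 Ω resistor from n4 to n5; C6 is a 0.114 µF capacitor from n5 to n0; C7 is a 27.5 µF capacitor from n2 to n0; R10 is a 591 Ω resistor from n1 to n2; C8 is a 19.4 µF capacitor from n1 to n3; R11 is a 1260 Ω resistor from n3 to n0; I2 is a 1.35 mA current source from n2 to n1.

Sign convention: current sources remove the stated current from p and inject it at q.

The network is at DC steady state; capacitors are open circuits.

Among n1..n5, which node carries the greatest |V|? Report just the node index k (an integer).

3

Element admittances at DC:
  Y(C1) = 0.000 S between n1,n0
  Y(C2) = 0.000 S between n5,n1
  Y(C3) = 0.000 S between n3,n4
  Y(R1) = 0.003145 S between n2,n5
  Y(R2) = 0.07143 S between n5,n4
  Y(R3) = 0.05495 S between n4,n1
  Y(C4) = 0.000 S between n4,n5
  Y(R4) = 0.001252 S between n4,n2
  Y(C5) = 0.000 S between n4,n2
  Y(R5) = 0.1403 S between n2,n0
  Y(R6) = 0.0002353 S between n4,n2
  Y(R7) = 0.006579 S between n4,n3
  I1: injects 0.0147 A into n3 (from n0)
  Y(R8) = 0.01832 S between n4,n2
  Y(R9) = 0.0001550 S between n4,n5
  Y(C6) = 0.000 S between n5,n0
  Y(C7) = 0.000 S between n2,n0
  Y(R10) = 0.001692 S between n1,n2
  Y(C8) = 0.000 S between n1,n3
  Y(R11) = 0.0007937 S between n3,n0
  I2: injects 0.00135 A into n1 (from n2)
Assemble and solve the 5×5 MNA system:
  V(n1)=0.6678  V(n2)=0.09019  V(n3)=2.584  V(n4)=0.6610  V(n5)=0.6370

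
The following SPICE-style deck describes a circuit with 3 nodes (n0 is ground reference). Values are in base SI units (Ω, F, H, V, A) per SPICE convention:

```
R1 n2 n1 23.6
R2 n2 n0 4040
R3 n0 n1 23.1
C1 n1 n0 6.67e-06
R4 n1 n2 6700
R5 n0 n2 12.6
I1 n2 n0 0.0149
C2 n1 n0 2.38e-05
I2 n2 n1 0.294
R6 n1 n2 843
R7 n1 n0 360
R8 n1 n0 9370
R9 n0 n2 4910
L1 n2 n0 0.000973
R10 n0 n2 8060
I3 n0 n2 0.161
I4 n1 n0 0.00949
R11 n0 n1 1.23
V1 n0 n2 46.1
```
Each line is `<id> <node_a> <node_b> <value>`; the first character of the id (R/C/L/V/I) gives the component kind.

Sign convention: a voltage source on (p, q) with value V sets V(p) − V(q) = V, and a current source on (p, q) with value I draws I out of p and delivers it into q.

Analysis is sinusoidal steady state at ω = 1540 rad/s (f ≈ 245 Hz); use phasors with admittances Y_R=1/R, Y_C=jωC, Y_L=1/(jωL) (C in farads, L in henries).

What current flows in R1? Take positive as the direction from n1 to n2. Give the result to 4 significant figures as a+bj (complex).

MNA unknowns: 2 node voltages V₁..V_2 plus 1 source current (V1)
R1: Y=0.04237+0.000j on G[2,1]
R2: Y=0.0002475+0.000j on G[2,0]
R3: Y=0.04329+0.000j on G[0,1]
C1: Y=0.000+0.01027j on G[1,0]
R4: Y=0.0001493+0.000j on G[1,2]
R5: Y=0.07937+0.000j on G[0,2]
I1: z[2]−=0.0149, z[0]+=0.0149
C2: Y=0.000+0.03665j on G[1,0]
I2: z[2]−=0.294, z[1]+=0.294
R6: Y=0.001186+0.000j on G[1,2]
R7: Y=0.002778+0.000j on G[1,0]
R8: Y=0.0001067+0.000j on G[1,0]
R9: Y=0.0002037+0.000j on G[0,2]
L1: Y=0.000-0.6674j on G[2,0]
R10: Y=0.0001241+0.000j on G[0,2]
I3: z[0]−=0.161, z[2]+=0.161
I4: z[1]−=0.00949, z[0]+=0.00949
R11: Y=0.8130+0.000j on G[0,1]
V1: row V0−V2=46.1, i_V1 at 0,2
solve → V1=-1.911+0.09934j, V2=-46.10+0.000j
aux → i_V1=-5.469+30.76j

1.872+0.004209j A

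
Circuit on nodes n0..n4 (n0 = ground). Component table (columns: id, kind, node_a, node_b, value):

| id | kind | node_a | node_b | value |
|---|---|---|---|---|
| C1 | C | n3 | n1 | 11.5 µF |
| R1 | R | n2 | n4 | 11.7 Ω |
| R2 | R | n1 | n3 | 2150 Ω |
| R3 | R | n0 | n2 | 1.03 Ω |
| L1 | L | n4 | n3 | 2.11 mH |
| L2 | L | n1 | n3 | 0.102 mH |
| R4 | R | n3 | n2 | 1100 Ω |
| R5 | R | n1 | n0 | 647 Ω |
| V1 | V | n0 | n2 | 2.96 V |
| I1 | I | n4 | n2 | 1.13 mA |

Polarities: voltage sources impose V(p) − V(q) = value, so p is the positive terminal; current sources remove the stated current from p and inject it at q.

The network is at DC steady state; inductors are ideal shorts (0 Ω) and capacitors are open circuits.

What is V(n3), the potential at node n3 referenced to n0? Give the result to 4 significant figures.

Element admittances at DC:
  Y(C1) = 0.000 S between n3,n1
  Y(R1) = 0.08547 S between n2,n4
  Y(R2) = 0.0004651 S between n1,n3
  Y(R3) = 0.9709 S between n0,n2
  L1: short n4↔n3 (DC inductor)
  L2: short n1↔n3 (DC inductor)
  Y(R4) = 0.0009091 S between n3,n2
  Y(R5) = 0.001546 S between n1,n0
  V1: constraint V(n0)−V(n2) = 2.96
  I1: injects 0.00113 A into n2 (from n4)
Assemble and solve the 7×7 MNA system:
  V(n1)=-2.921  V(n2)=-2.960  V(n3)=-2.921  V(n4)=-2.921
  i(L1)=-0.004479  i(L2)=0.004514  i(V1)=-2.878

-2.921 V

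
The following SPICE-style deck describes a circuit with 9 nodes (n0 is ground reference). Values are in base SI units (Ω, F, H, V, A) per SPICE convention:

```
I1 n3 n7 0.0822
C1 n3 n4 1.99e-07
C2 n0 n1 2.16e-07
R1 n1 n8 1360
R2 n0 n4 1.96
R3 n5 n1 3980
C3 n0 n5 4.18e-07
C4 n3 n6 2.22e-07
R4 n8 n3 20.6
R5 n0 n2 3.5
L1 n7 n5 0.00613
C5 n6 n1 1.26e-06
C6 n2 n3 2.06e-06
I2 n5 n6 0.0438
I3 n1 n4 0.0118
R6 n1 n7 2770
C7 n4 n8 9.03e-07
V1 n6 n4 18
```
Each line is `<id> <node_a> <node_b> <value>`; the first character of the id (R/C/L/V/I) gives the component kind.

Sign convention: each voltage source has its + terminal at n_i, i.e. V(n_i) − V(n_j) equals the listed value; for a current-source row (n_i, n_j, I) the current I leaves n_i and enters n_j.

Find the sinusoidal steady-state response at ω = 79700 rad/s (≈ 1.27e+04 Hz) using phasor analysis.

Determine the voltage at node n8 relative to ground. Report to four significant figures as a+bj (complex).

MNA unknowns: 8 node voltages V₁..V_8 plus 1 source current (V1)
I1: z[3]−=0.0822, z[7]+=0.0822
C1: Y=0.000+0.01586j on G[3,4]
C2: Y=0.000+0.01722j on G[0,1]
R1: Y=0.0007353+0.000j on G[1,8]
R2: Y=0.5102+0.000j on G[0,4]
R3: Y=0.0002513+0.000j on G[5,1]
C3: Y=0.000+0.03331j on G[0,5]
C4: Y=0.000+0.01769j on G[3,6]
R4: Y=0.04854+0.000j on G[8,3]
R5: Y=0.2857+0.000j on G[0,2]
L1: Y=0.000-0.002047j on G[7,5]
C5: Y=0.000+0.1004j on G[6,1]
C6: Y=0.000+0.1642j on G[2,3]
I2: z[5]−=0.0438, z[6]+=0.0438
I3: z[1]−=0.0118, z[4]+=0.0118
R6: Y=0.0003610+0.000j on G[1,7]
C7: Y=0.000+0.07197j on G[4,8]
V1: row V6−V4=18, i_V1 at 6,4
solve → V1=15.43-0.4927j, V2=-0.08007+0.6747j, V3=1.094+0.8141j, V4=-0.06100-0.8702j, V5=-0.4357-1.366j, V6=17.94-0.8702j, V7=6.763+40.32j, V8=1.152-0.9770j
aux → i_V1=-0.02390-0.5496j

1.152-0.9770j V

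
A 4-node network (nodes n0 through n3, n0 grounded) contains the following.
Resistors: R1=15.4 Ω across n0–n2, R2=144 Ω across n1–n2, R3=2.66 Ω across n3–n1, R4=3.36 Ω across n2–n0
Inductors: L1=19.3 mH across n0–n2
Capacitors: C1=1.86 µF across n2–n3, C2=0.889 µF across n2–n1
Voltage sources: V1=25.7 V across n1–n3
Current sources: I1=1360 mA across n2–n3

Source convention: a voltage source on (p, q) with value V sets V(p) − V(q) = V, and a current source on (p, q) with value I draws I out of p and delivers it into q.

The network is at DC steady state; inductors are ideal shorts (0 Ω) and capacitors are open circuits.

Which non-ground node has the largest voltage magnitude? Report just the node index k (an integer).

1

Apply KCL at each of the 3 non-ground nodes and solve the resulting linear system.
Node n1: branches {R2, R3, C2, V1} → V_1 = 195.8
Node n2: branches {R1, R2, L1, C1, R4, C2, I1} → V_2 = 0.000
Node n3: branches {R3, C1, V1, I1} → V_3 = 170.1
Source currents: i(L1)=0.000, i(V1)=-11.02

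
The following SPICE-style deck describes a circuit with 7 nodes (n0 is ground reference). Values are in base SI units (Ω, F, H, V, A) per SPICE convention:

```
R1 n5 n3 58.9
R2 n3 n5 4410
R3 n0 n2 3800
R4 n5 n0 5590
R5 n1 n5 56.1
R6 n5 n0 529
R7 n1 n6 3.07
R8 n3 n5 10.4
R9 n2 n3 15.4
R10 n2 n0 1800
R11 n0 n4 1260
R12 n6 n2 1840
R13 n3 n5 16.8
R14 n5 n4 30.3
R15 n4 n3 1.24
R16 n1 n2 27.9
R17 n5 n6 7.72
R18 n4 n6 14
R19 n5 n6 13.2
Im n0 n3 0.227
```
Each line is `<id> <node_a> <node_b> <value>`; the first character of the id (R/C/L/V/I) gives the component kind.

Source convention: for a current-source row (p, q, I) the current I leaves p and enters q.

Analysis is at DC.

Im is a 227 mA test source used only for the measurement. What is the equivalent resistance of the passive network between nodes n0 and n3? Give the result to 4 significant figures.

Apply KCL at each of the 6 non-ground nodes and solve the resulting linear system.
Node n1: branches {R5, R7, R16} → V_1 = 61.65
Node n2: branches {R3, R9, R10, R12, R16} → V_2 = 61.47
Node n3: branches {R1, R2, R8, R9, R13, R15, Im} → V_3 = 62.14
Node n4: branches {R11, R14, R15, R18} → V_4 = 62.03
Node n5: branches {R1, R2, R4, R5, R6, R8, R13, R14, R17, R19} → V_5 = 61.59
Node n6: branches {R7, R12, R17, R18, R19} → V_6 = 61.68

R_eq = 273.7 Ω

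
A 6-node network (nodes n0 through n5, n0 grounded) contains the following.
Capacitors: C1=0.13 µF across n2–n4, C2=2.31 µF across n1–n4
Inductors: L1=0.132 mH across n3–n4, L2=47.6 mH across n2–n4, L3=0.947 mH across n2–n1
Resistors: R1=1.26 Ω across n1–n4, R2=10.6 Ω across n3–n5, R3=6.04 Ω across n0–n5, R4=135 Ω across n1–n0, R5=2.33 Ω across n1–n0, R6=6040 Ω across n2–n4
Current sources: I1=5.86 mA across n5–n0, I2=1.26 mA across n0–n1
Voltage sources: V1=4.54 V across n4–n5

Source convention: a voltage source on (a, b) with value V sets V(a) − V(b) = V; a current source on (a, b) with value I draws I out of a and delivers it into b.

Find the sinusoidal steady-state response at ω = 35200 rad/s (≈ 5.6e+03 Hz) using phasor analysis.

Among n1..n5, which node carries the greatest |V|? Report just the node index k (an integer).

5

Element admittances at ω=35200 rad/s:
  Y(C1) = 0.000+0.004576j S between n2,n4
  Y(C2) = 0.000+0.08131j S between n1,n4
  Y(L1) = 0.000-0.2152j S between n3,n4
  Y(R1) = 0.7937+0.000j S between n1,n4
  I1: injects 0.00586 A into n0 (from n5)
  Y(R2) = 0.09434+0.000j S between n3,n5
  Y(R3) = 0.1656+0.000j S between n0,n5
  Y(R4) = 0.007407+0.000j S between n1,n0
  I2: injects 0.00126 A into n1 (from n0)
  Y(R5) = 0.4292+0.000j S between n1,n0
  Y(R6) = 0.0001656+0.000j S between n2,n4
  Y(L2) = 0.000-0.0005968j S between n2,n4
  Y(L3) = 0.000-0.03000j S between n2,n1
  V1: constraint V(n4)−V(n5) = 4.54
Assemble and solve the 6×6 MNA system:
  V(n1)=1.079+0.01515j  V(n2)=0.9903+0.02787j  V(n3)=0.9339-1.709j  V(n4)=1.666-0.03994j  V(n5)=-2.874-0.03994j
  i(V1)=-0.8293+0.1509j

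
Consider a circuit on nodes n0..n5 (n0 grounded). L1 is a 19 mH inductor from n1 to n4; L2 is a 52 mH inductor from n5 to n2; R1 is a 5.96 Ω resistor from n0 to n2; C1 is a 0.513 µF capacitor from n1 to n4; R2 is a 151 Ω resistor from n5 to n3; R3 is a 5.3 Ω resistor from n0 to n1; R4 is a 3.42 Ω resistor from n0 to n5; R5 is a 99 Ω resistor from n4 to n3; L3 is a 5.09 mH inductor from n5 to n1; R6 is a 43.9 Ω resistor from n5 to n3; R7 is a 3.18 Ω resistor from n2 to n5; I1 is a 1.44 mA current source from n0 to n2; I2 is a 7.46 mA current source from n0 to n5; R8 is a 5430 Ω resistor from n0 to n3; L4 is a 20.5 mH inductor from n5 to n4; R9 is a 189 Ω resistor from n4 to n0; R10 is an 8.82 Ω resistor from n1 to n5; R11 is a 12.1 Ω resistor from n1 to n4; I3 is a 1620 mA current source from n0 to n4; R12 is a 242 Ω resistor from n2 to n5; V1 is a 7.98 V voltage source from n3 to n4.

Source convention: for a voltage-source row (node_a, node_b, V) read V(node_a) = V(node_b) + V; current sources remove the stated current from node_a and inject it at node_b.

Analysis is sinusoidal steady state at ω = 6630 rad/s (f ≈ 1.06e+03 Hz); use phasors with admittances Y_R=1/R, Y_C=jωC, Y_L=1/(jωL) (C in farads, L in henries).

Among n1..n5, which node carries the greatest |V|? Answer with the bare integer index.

3

MNA unknowns: 5 node voltages V₁..V_5 plus 1 source current (V1)
L1: Y=0.000-0.007938j on G[1,4]
L2: Y=0.000-0.002901j on G[5,2]
R1: Y=0.1678+0.000j on G[0,2]
C1: Y=0.000+0.003401j on G[1,4]
R2: Y=0.006623+0.000j on G[5,3]
R3: Y=0.1887+0.000j on G[0,1]
R4: Y=0.2924+0.000j on G[0,5]
R5: Y=0.01010+0.000j on G[4,3]
L3: Y=0.000-0.02963j on G[5,1]
R6: Y=0.02278+0.000j on G[5,3]
R7: Y=0.3145+0.000j on G[2,5]
I1: z[0]−=0.00144, z[2]+=0.00144
I2: z[0]−=0.00746, z[5]+=0.00746
R8: Y=0.0001842+0.000j on G[0,3]
L4: Y=0.000-0.007358j on G[5,4]
R9: Y=0.005291+0.000j on G[4,0]
R10: Y=0.1134+0.000j on G[1,5]
R11: Y=0.08264+0.000j on G[1,4]
I3: z[0]−=1.62, z[4]+=1.62
R12: Y=0.004132+0.000j on G[2,5]
V1: row V3−V4=7.98, i_V1 at 3,4
solve → V1=3.776+0.2549j, V2=1.360-0.09361j, V3=22.79+1.369j, V4=14.81+1.369j, V5=2.072-0.1364j
aux → i_V1=-0.6940-0.04451j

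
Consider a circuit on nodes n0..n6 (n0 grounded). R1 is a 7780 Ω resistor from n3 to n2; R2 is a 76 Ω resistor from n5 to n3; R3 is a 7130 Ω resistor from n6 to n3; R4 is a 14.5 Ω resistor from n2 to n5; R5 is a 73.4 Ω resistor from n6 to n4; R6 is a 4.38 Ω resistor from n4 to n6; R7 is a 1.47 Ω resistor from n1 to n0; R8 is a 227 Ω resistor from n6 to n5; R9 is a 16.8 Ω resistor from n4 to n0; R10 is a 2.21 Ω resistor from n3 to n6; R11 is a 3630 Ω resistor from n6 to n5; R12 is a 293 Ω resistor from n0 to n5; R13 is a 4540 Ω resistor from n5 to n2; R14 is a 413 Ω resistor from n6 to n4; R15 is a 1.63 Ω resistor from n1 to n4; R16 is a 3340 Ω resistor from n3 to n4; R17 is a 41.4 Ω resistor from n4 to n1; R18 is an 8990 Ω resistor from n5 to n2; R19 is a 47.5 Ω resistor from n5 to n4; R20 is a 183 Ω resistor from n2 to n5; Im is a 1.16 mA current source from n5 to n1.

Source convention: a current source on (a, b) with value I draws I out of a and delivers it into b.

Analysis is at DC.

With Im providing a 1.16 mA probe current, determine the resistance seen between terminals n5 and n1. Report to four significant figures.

Apply KCL at each of the 6 non-ground nodes and solve the resulting linear system.
Node n1: branches {R7, R15, R17, Im} → V_1 = 0.0002604
Node n2: branches {R1, R4, R13, R18, R20} → V_2 = -0.02951
Node n3: branches {R1, R2, R3, R10, R16} → V_3 = -0.003927
Node n4: branches {R5, R6, R9, R14, R15, R16, R17, R19} → V_4 = -0.001281
Node n5: branches {R2, R4, R8, R11, R12, R13, R18, R19, R20, Im} → V_5 = -0.02955
Node n6: branches {R3, R5, R6, R8, R10, R11, R14} → V_6 = -0.003176

R_eq = 25.70 Ω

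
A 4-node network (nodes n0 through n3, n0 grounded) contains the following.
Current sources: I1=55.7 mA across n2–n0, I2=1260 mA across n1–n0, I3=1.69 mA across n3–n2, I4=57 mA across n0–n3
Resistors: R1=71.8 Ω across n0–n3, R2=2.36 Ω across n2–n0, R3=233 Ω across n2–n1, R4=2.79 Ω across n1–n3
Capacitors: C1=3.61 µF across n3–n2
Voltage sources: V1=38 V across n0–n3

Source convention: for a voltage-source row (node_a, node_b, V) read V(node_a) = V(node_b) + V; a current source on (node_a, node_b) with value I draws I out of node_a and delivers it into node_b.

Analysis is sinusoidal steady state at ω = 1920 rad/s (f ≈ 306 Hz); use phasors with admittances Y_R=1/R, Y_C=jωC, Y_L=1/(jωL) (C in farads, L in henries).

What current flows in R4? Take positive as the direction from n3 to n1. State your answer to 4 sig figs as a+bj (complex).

Element admittances at ω=1920 rad/s:
  I1: injects 0.0557 A into n0 (from n2)
  I2: injects 1.26 A into n0 (from n1)
  I3: injects 0.00169 A into n2 (from n3)
  Y(R1) = 0.01393+0.000j S between n0,n3
  Y(R2) = 0.4237+0.000j S between n2,n0
  Y(C1) = 0.000+0.006931j S between n3,n2
  Y(R3) = 0.004292+0.000j S between n2,n1
  Y(R4) = 0.3584+0.000j S between n1,n3
  I4: injects 0.057 A into n3 (from n0)
  V1: constraint V(n0)−V(n3) = 38
Assemble and solve the 4×4 MNA system:
  V(n1)=-41.03-0.007177j  V(n2)=-0.5474-0.6066j  V(n3)=-38.00+0.000j
  i(V1)=0.4975-0.2570j

1.086+0.002572j A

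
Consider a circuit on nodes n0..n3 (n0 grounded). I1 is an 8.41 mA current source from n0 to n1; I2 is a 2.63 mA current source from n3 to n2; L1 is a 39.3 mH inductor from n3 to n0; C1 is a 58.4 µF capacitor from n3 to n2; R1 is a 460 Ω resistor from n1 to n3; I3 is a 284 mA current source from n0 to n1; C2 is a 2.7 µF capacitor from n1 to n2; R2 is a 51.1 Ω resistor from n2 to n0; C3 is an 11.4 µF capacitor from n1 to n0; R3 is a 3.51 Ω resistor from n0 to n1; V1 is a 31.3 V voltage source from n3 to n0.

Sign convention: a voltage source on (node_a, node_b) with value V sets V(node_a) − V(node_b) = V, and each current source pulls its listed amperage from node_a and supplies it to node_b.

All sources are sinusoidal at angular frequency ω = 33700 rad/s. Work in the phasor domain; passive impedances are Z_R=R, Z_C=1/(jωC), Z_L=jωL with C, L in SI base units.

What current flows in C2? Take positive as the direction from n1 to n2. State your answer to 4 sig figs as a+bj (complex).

Apply KCL at each of the 3 non-ground nodes and solve the resulting linear system.
Node n1: branches {I1, R1, I3, C2, C3, R3} → V_1 = 4.528+2.049j
Node n2: branches {I2, C1, C2, R2} → V_2 = 30.11+0.3755j
Node n3: branches {I2, L1, C1, R1, V1} → V_3 = 31.30+0.000j
Source currents: i(V1)=-0.7998-2.307j

-0.1523-2.328j A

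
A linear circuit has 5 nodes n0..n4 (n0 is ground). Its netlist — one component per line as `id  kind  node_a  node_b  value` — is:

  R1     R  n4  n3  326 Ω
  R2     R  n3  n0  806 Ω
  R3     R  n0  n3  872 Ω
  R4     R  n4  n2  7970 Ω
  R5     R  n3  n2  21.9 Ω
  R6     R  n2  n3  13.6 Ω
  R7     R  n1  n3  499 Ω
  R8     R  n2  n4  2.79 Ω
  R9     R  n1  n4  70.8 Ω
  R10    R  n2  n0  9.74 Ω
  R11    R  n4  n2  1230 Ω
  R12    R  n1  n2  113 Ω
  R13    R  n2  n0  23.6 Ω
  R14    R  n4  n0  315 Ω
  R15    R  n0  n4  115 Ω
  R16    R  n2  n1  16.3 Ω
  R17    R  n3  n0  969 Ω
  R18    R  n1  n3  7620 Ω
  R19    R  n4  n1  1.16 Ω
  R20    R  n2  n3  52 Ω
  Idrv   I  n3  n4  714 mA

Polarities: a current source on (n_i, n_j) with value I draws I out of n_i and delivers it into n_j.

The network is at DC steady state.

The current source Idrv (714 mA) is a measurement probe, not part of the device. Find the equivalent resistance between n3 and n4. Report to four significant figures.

Element admittances at DC:
  Y(R1) = 0.003067 S between n4,n3
  Y(R2) = 0.001241 S between n3,n0
  Y(R3) = 0.001147 S between n0,n3
  Y(R4) = 0.0001255 S between n4,n2
  Y(R5) = 0.04566 S between n3,n2
  Y(R6) = 0.07353 S between n2,n3
  Y(R7) = 0.002004 S between n1,n3
  Y(R8) = 0.3584 S between n2,n4
  Y(R9) = 0.01412 S between n1,n4
  Y(R10) = 0.1027 S between n2,n0
  Y(R11) = 0.0008130 S between n4,n2
  Y(R12) = 0.008850 S between n1,n2
  Y(R13) = 0.04237 S between n2,n0
  Y(R14) = 0.003175 S between n4,n0
  Y(R15) = 0.008696 S between n0,n4
  Y(R16) = 0.06135 S between n2,n1
  Y(R17) = 0.001032 S between n3,n0
  Y(R18) = 0.0001312 S between n1,n3
  Y(R19) = 0.8621 S between n4,n1
  Y(R20) = 0.01923 S between n2,n3
  Idrv: injects 0.714 A into n4 (from n3)
Assemble and solve the 4×4 MNA system:
  V(n1)=1.421  V(n2)=-0.01339  V(n3)=-4.815  V(n4)=1.551

R_eq = 8.916 Ω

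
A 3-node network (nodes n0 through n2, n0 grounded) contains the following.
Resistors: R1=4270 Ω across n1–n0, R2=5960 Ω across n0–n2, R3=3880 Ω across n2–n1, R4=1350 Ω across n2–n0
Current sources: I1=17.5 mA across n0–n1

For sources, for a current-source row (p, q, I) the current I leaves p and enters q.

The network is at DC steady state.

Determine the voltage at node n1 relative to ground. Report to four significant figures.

Apply KCL at each of the 2 non-ground nodes and solve the resulting linear system.
Node n1: branches {R1, R3, I1} → V_1 = 40.23
Node n2: branches {R2, R3, R4} → V_2 = 8.891

40.23 V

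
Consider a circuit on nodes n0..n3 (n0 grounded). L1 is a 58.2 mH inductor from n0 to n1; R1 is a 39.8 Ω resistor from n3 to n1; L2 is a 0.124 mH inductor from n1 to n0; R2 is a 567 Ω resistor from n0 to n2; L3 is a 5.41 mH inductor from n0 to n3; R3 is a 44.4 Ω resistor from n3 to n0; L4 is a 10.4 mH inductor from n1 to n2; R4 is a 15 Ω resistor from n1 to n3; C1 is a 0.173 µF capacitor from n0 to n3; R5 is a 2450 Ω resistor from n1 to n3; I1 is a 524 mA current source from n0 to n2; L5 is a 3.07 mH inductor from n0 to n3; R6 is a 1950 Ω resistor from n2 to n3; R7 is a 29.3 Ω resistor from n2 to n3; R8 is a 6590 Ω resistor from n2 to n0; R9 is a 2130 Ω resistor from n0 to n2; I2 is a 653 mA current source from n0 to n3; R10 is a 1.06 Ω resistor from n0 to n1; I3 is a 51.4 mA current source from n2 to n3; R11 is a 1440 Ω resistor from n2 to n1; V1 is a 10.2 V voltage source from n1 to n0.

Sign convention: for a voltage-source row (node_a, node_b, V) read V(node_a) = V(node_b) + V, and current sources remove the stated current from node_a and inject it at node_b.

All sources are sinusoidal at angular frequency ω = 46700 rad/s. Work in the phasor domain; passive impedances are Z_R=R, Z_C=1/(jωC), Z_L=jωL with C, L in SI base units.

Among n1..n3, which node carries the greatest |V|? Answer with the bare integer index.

2

Element admittances at ω=46700 rad/s:
  Y(L1) = 0.000-0.0003679j S between n0,n1
  Y(R1) = 0.02513+0.000j S between n3,n1
  Y(L2) = 0.000-0.1727j S between n1,n0
  Y(R2) = 0.001764+0.000j S between n0,n2
  Y(L3) = 0.000-0.003958j S between n0,n3
  Y(R3) = 0.02252+0.000j S between n3,n0
  Y(L4) = 0.000-0.002059j S between n1,n2
  Y(R4) = 0.06667+0.000j S between n1,n3
  Y(C1) = 0.000+0.008079j S between n0,n3
  Y(R5) = 0.0004082+0.000j S between n1,n3
  I1: injects 0.524 A into n2 (from n0)
  Y(L5) = 0.000-0.006975j S between n0,n3
  Y(R6) = 0.0005128+0.000j S between n2,n3
  Y(R7) = 0.03413+0.000j S between n2,n3
  Y(R8) = 0.0001517+0.000j S between n2,n0
  Y(R9) = 0.0004695+0.000j S between n0,n2
  I2: injects 0.653 A into n3 (from n0)
  Y(R10) = 0.9434+0.000j S between n0,n1
  I3: injects 0.0514 A into n3 (from n2)
  Y(R11) = 0.0006944+0.000j S between n2,n1
  V1: constraint V(n1)−V(n0) = 10.2
Assemble and solve the 4×4 MNA system:
  V(n1)=10.20+0.000j  V(n2)=28.87+1.690j  V(n3)=17.70+0.7300j
  i(V1)=-8.915+1.795j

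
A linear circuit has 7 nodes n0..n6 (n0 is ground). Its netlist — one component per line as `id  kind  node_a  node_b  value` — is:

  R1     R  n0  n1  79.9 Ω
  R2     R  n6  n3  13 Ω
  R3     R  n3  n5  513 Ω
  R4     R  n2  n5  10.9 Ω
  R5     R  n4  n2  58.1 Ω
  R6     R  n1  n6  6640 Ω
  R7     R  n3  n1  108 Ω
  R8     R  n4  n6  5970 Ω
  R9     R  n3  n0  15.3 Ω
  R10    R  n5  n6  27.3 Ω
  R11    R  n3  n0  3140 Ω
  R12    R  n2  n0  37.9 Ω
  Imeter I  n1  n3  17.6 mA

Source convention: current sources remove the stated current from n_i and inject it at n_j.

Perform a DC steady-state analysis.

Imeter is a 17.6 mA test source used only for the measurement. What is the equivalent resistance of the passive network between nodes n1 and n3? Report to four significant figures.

Element admittances at DC:
  Y(R1) = 0.01252 S between n0,n1
  Y(R2) = 0.07692 S between n6,n3
  Y(R3) = 0.001949 S between n3,n5
  Y(R4) = 0.09174 S between n2,n5
  Y(R5) = 0.01721 S between n4,n2
  Y(R6) = 0.0001506 S between n1,n6
  Y(R7) = 0.009259 S between n3,n1
  Y(R8) = 0.0001675 S between n4,n6
  Y(R9) = 0.06536 S between n3,n0
  Y(R10) = 0.03663 S between n5,n6
  Y(R11) = 0.0003185 S between n3,n0
  Y(R12) = 0.02639 S between n2,n0
  Imeter: injects 0.0176 A into n3 (from n1)
Assemble and solve the 6×6 MNA system:
  V(n1)=-0.7506  V(n2)=0.05300  V(n3)=0.1217  V(n4)=0.05348  V(n5)=0.06815  V(n6)=0.1032

R_eq = 49.56 Ω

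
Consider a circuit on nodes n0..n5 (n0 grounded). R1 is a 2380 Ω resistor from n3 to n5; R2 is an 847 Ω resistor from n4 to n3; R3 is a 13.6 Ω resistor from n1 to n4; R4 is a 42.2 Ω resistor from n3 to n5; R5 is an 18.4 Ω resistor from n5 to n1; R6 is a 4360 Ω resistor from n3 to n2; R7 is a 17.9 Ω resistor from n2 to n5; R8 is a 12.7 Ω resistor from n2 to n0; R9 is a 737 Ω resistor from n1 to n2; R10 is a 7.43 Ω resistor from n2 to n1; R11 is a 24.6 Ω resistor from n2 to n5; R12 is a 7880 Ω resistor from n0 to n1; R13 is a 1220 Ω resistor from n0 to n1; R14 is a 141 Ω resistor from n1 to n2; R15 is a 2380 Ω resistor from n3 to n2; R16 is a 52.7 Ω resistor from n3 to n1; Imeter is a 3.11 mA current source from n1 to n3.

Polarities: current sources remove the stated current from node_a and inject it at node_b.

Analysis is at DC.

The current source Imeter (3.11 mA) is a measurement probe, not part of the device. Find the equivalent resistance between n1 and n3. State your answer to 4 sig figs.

Element admittances at DC:
  Y(R1) = 0.0004202 S between n3,n5
  Y(R2) = 0.001181 S between n4,n3
  Y(R3) = 0.07353 S between n1,n4
  Y(R4) = 0.02370 S between n3,n5
  Y(R5) = 0.05435 S between n5,n1
  Y(R6) = 0.0002294 S between n3,n2
  Y(R7) = 0.05587 S between n2,n5
  Y(R8) = 0.07874 S between n2,n0
  Y(R9) = 0.001357 S between n1,n2
  Y(R10) = 0.1346 S between n2,n1
  Y(R11) = 0.04065 S between n2,n5
  Y(R12) = 0.0001269 S between n0,n1
  Y(R13) = 0.0008197 S between n0,n1
  Y(R14) = 0.007092 S between n1,n2
  Y(R15) = 0.0004202 S between n3,n2
  Y(R16) = 0.01898 S between n3,n1
  Imeter: injects 0.00311 A into n3 (from n1)
Assemble and solve the 5×5 MNA system:
  V(n1)=-0.005628  V(n2)=6.766e-05  V(n3)=0.07108  V(n4)=-0.004416  V(n5)=0.008086

R_eq = 24.66 Ω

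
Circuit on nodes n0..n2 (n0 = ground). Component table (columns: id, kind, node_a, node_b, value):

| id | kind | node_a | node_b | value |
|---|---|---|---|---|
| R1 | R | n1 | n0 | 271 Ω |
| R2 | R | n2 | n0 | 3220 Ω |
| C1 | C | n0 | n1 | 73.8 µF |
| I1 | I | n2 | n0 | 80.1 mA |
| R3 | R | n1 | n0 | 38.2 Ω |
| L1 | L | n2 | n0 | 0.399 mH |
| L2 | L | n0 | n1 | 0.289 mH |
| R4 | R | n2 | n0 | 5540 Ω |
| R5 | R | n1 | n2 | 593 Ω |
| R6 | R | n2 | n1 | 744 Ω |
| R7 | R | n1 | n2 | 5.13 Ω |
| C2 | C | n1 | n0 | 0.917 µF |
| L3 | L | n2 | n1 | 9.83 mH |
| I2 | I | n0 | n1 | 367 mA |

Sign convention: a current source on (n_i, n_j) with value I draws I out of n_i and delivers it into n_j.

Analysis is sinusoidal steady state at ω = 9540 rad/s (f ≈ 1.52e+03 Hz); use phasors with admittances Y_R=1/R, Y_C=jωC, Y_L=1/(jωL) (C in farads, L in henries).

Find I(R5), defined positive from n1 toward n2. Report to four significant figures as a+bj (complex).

-6.513e-05-0.001159j A

Element admittances at ω=9540 rad/s:
  Y(R1) = 0.003690+0.000j S between n1,n0
  Y(R2) = 0.0003106+0.000j S between n2,n0
  Y(C1) = 0.000+0.7041j S between n0,n1
  I1: injects 0.0801 A into n0 (from n2)
  Y(R3) = 0.02618+0.000j S between n1,n0
  Y(L1) = 0.000-0.2627j S between n2,n0
  Y(L2) = 0.000-0.3627j S between n0,n1
  Y(R4) = 0.0001805+0.000j S between n2,n0
  Y(R5) = 0.001686+0.000j S between n1,n2
  Y(R6) = 0.001344+0.000j S between n2,n1
  Y(R7) = 0.1949+0.000j S between n1,n2
  Y(C2) = 0.000+0.008748j S between n1,n0
  Y(L3) = 0.000-0.01066j S between n2,n1
  I2: injects 0.367 A into n1 (from n0)
Assemble and solve the 2×2 MNA system:
  V(n1)=0.4772-1.050j  V(n2)=0.5158-0.3629j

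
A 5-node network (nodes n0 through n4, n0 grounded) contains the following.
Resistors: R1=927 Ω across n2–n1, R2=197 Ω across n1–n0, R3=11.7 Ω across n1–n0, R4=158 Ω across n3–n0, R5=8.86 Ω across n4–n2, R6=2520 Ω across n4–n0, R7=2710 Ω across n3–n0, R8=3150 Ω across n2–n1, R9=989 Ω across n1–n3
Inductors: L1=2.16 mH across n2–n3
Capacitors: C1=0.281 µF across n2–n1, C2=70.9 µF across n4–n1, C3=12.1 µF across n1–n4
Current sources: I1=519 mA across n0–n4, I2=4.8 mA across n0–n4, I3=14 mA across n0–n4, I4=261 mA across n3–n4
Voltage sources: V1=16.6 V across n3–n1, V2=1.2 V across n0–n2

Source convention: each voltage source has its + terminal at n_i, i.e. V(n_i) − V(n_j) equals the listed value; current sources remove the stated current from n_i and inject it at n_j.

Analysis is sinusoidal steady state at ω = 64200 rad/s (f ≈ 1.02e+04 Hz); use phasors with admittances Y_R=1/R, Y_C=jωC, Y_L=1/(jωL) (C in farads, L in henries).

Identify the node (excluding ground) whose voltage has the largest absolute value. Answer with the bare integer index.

3

MNA unknowns: 4 node voltages V₁..V_4 plus 2 source currents (V1, V2)
R1: Y=0.001079+0.000j on G[2,1]
R2: Y=0.005076+0.000j on G[1,0]
R3: Y=0.08547+0.000j on G[1,0]
L1: Y=0.000-0.007211j on G[2,3]
C1: Y=0.000+0.01804j on G[2,1]
R4: Y=0.006329+0.000j on G[3,0]
I1: z[0]−=0.519, z[4]+=0.519
I2: z[0]−=0.0048, z[4]+=0.0048
R5: Y=0.1129+0.000j on G[4,2]
C2: Y=0.000+4.552j on G[4,1]
R6: Y=0.0003968+0.000j on G[4,0]
C3: Y=0.000+0.7768j on G[1,4]
I3: z[0]−=0.014, z[4]+=0.014
R7: Y=0.0003690+0.000j on G[3,0]
I4: z[3]−=0.261, z[4]+=0.261
R8: Y=0.0003175+0.000j on G[2,1]
R9: Y=0.001011+0.000j on G[1,3]
V1: row V3−V1=16.6, i_V1 at 3,1
V2: row V0−V2=1.2, i_V2 at 0,2
solve → V1=1.395+0.4831j, V2=-1.200+0.000j, V3=18.00+0.4831j, V4=1.387+0.3881j
aux → i_V1=-0.4018+0.1352j, i_V2=-0.2904+0.04713j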